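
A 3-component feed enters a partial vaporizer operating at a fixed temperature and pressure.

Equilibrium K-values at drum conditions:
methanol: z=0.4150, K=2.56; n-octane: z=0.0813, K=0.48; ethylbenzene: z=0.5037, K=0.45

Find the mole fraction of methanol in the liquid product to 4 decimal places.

x_methanol = 0.2592

Let β = V/F and solve Σ zᵢ(Kᵢ−1)/(1+β(Kᵢ−1)) = 0.
Check two-phase: ΣzᵢKᵢ = 1.3281 > 1 and Σzᵢ/Kᵢ = 1.4508 > 1, so g(0) = 0.3281 > 0 and g(1) = -0.4508 < 0.
Iterate (Newton) starting at β = 0.5:
  β = 0.5000: g = -0.07554, g' = -0.6488 → β = 0.3836
  β = 0.3836: g = 0.00112, g' = -0.6744 → β = 0.3852
Converged at β = 0.3852.
Compositions from xᵢ = zᵢ/(1+β(Kᵢ−1)), yᵢ = Kᵢxᵢ:
  methanol: x = 0.2592, y = 0.6636
  n-octane: x = 0.1017, y = 0.0488
  ethylbenzene: x = 0.6391, y = 0.2876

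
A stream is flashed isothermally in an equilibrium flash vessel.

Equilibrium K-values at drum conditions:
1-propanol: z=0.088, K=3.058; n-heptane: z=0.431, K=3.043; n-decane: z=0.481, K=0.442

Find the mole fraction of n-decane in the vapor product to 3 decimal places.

Let ψ = V/F and solve Σ zᵢ(Kᵢ−1)/(1+ψ(Kᵢ−1)) = 0.
Feasibility: ΣzᵢKᵢ = 1.793, Σzᵢ/Kᵢ = 1.259 — both > 1, two phases present.
Iterate (Newton) starting at ψ = 0.5:
  ψ = 0.500: g = 0.1526, g' = -0.819 → ψ = 0.686
  ψ = 0.686: g = 0.0066, g' = -0.769 → ψ = 0.695
Converged at ψ = 0.695.
Compositions from xᵢ = zᵢ/(1+ψ(Kᵢ−1)), yᵢ = Kᵢxᵢ:
  1-propanol: x = 0.036, y = 0.111
  n-heptane: x = 0.178, y = 0.542
  n-decane: x = 0.786, y = 0.347

y_n-decane = 0.347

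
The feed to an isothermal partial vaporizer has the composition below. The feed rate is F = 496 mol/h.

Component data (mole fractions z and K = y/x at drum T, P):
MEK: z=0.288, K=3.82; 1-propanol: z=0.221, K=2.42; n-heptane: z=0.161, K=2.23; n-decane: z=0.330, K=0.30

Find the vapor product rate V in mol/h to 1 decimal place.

Let β = V/F and solve Σ zᵢ(Kᵢ−1)/(1+β(Kᵢ−1)) = 0.
g(0) = ΣzᵢKᵢ − 1 = 1.093 and g(1) = 1 − Σzᵢ/Kᵢ = -0.339, so a root lies in (0, 1).
Newton iteration, β⁰ = 0.37:
  β = 0.370: g = 0.4275, g' = -1.150 → β = 0.742
  β = 0.742: g = 0.0384, g' = -1.112 → β = 0.776
Converged at β = 0.776.
Then V = β·F = 0.7757·496 = 384.8 mol/h and L = F − V = 111.2 mol/h.

V = 384.8 mol/h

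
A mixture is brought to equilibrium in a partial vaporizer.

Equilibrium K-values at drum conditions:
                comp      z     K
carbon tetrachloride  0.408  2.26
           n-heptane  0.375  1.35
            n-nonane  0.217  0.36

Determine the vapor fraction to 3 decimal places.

ψ = 0.919

Material balance + equilibrium reduce to Σ zᵢ(Kᵢ−1)/(1+ψ(Kᵢ−1)) = 0.
g(0) = ΣzᵢKᵢ − 1 = 0.506 and g(1) = 1 − Σzᵢ/Kᵢ = -0.061, so a root lies in (0, 1).
Newton iteration, ψ⁰ = 0.5:
  ψ = 0.500: g = 0.2229, g' = -0.469 → ψ = 0.975
  ψ = 0.975: g = -0.0407, g' = -0.784 → ψ = 0.923
  ψ = 0.923: g = -0.0024, g' = -0.695 → ψ = 0.919
Converged at ψ = 0.919.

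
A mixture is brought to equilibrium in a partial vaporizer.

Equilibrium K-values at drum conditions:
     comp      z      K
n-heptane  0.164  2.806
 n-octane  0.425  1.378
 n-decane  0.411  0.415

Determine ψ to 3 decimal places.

Material balance + equilibrium reduce to Σ zᵢ(Kᵢ−1)/(1+ψ(Kᵢ−1)) = 0.
Check two-phase: ΣzᵢKᵢ = 1.216 > 1 and Σzᵢ/Kᵢ = 1.357 > 1, so g(0) = 0.216 > 0 and g(1) = -0.357 < 0.
Newton–Raphson from ψ = 0.44:
  ψ = 0.440: g = -0.0210, g' = -0.466 → ψ = 0.395
Converged at ψ = 0.395.

ψ = 0.395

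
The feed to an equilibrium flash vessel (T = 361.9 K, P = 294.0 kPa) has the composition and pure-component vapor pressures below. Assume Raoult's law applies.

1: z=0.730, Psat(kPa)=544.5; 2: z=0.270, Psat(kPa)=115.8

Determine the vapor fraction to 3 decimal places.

ψ = 0.887

Raoult's law: Kᵢ = Pᵢˢᵃᵗ/P = Pᵢˢᵃᵗ/294.0.
  K_1 = 544.5/294.0 = 1.85204, K_2 = 115.8/294.0 = 0.39388
Rachford–Rice: g(ψ) = Σ zᵢ(Kᵢ−1)/(1+ψ(Kᵢ−1)) = 0.
Check two-phase: ΣzᵢKᵢ = 1.458 > 1 and Σzᵢ/Kᵢ = 1.080 > 1, so g(0) = 0.458 > 0 and g(1) = -0.080 < 0.
Binary case is linear: z₁(K₁−1)(1+ψ(K₂−1)) + z₂(K₂−1)(1+ψ(K₁−1)) = 0
⇒ ψ = [z₁(K₁−1)+z₂(K₂−1)] / [−(K₁−1)(K₂−1)] = 0.4583/0.5164 = 0.887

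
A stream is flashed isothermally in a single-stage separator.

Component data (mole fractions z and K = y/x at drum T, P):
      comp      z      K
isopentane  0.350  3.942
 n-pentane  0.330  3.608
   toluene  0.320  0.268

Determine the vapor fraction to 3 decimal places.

ψ = 0.814

Material balance + equilibrium reduce to Σ zᵢ(Kᵢ−1)/(1+ψ(Kᵢ−1)) = 0.
g(0) = ΣzᵢKᵢ − 1 = 1.656 and g(1) = 1 − Σzᵢ/Kᵢ = -0.374, so a root lies in (0, 1).
Newton iteration, ψ⁰ = 0.5:
  ψ = 0.500: g = 0.4208, g' = -1.346 → ψ = 0.813
  ψ = 0.813: g = 0.0013, g' = -1.539 → ψ = 0.814
Converged at ψ = 0.814.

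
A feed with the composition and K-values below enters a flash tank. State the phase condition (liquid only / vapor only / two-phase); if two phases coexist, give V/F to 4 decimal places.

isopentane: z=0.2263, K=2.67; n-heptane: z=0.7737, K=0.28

ΣzᵢKᵢ = 0.8209; Σzᵢ/Kᵢ = 2.8480.
Since ΣzᵢKᵢ < 1 the mixture is below its bubble point — single liquid phase.

liquid only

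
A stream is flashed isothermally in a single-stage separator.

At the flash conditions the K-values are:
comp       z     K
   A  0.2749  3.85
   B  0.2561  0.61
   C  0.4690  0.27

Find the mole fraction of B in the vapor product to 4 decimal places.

y_B = 0.1689

Rachford–Rice: g(ψ) = Σ zᵢ(Kᵢ−1)/(1+ψ(Kᵢ−1)) = 0.
Feasibility: ΣzᵢKᵢ = 1.3412, Σzᵢ/Kᵢ = 2.2283 — both > 1, two phases present.
Iterate (Newton) starting at ψ = 0.5:
  ψ = 0.5000: g = -0.34016, g' = -1.0596 → ψ = 0.1790
  ψ = 0.1790: g = 0.01761, g' = -1.3549 → ψ = 0.1920
  ψ = 0.1920: g = 0.00025, g' = -1.3164 → ψ = 0.1922
Converged at ψ = 0.1922.
Compositions from xᵢ = zᵢ/(1+ψ(Kᵢ−1)), yᵢ = Kᵢxᵢ:
  A: x = 0.1776, y = 0.6838
  B: x = 0.2768, y = 0.1689
  C: x = 0.5455, y = 0.1473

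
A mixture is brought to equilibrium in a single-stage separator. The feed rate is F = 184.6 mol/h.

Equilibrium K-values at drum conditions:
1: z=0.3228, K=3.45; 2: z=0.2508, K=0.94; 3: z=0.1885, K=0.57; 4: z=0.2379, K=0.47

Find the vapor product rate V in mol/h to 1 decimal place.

V = 114.5 mol/h

Material balance + equilibrium reduce to Σ zᵢ(Kᵢ−1)/(1+V/F(Kᵢ−1)) = 0.
Feasibility: ΣzᵢKᵢ = 1.5687, Σzᵢ/Kᵢ = 1.1972 — both > 1, two phases present.
Newton–Raphson from V/F = 0.5:
  V/F = 0.5000: g = 0.06513, g' = -0.5726 → V/F = 0.6137
  V/F = 0.6137: g = 0.00327, g' = -0.5212 → V/F = 0.6200
Converged at V/F = 0.6200.
Then V = V/F·F = 0.6200·184.6 = 114.5 mol/h and L = F − V = 70.1 mol/h.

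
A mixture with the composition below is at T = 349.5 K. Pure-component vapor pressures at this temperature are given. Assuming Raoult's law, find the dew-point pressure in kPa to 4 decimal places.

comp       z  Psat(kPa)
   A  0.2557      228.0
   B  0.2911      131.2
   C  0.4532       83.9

Pdew = 114.3915 kPa

At the dew point ψ → 1, so Σzᵢ/Kᵢ = 1 with Kᵢ = Pᵢˢᵃᵗ/P ⇒ 1/P = Σzᵢ/Pᵢˢᵃᵗ.
1/P = 0.2557/228.0 + 0.2911/131.2 + 0.4532/83.9 = 0.0087419 ⇒ P = 114.3915 kPa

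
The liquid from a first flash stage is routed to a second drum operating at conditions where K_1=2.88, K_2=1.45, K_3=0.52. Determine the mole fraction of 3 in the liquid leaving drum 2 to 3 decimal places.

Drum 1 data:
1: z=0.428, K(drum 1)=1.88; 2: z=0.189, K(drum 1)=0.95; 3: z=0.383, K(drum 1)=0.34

Drum 1:
Iterate (Newton) starting at ψ₁ = 0.5:
  ψ₁ = 0.500: g = -0.1254, g' = -0.532 → ψ₁ = 0.264
  ψ₁ = 0.264: g = -0.0102, g' = -0.463 → ψ₁ = 0.242
Converged at ψ₁ = 0.242.
Drum-1 compositions:
  1: x = 0.353, y = 0.663
  2: x = 0.191, y = 0.182
  3: x = 0.456, y = 0.155
Drum-2 feed = drum-1 liquid: z₂ = (0.3528, 0.1913, 0.4559).
Drum 2:
Rachford–Rice: g(ψ₂) = Σ zᵢ(Kᵢ−1)/(1+ψ₂(Kᵢ−1)) = 0.
g(0) = ΣzᵢKᵢ − 1 = 0.531 and g(1) = 1 − Σzᵢ/Kᵢ = -0.131, so a root lies in (0, 1).
Newton–Raphson from ψ₂ = 0.5:
  ψ₂ = 0.500: g = 0.1242, g' = -0.539 → ψ₂ = 0.730
  ψ₂ = 0.730: g = 0.0073, g' = -0.492 → ψ₂ = 0.745
Converged at ψ₂ = 0.745.
  1: x = 0.147, y = 0.423
  2: x = 0.143, y = 0.208
  3: x = 0.710, y = 0.369

x_3 (drum 2) = 0.710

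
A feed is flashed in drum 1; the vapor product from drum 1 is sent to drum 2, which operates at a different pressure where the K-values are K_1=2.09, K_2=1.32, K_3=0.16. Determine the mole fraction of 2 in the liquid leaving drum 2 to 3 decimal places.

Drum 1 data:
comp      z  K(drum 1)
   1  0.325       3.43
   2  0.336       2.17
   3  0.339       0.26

Drum 1:
Rachford–Rice: g(ψ₁) = Σ zᵢ(Kᵢ−1)/(1+ψ₁(Kᵢ−1)) = 0.
g(0) = ΣzᵢKᵢ − 1 = 0.932 and g(1) = 1 − Σzᵢ/Kᵢ = -0.553, so a root lies in (0, 1).
Newton–Raphson from ψ₁ = 0.62:
  ψ₁ = 0.620: g = 0.0794, g' = -1.094 → ψ₁ = 0.693
  ψ₁ = 0.693: g = -0.0031, g' = -1.188 → ψ₁ = 0.690
Converged at ψ₁ = 0.690.
Drum-1 compositions:
  1: x = 0.121, y = 0.416
  2: x = 0.186, y = 0.403
  3: x = 0.693, y = 0.180
Drum-2 feed = drum-1 vapor: z₂ = (0.4165, 0.4034, 0.1801).
Drum 2:
Material balance + equilibrium reduce to Σ zᵢ(Kᵢ−1)/(1+ψ₂(Kᵢ−1)) = 0.
g(0) = ΣzᵢKᵢ − 1 = 0.432 and g(1) = 1 − Σzᵢ/Kᵢ = -0.630, so a root lies in (0, 1).
Newton iteration, ψ₂⁰ = 0.5:
  ψ₂ = 0.500: g = 0.1443, g' = -0.616 → ψ₂ = 0.734
  ψ₂ = 0.734: g = -0.0381, g' = -1.045 → ψ₂ = 0.698
  ψ₂ = 0.698: g = -0.0022, g' = -0.929 → ψ₂ = 0.695
Converged at ψ₂ = 0.695.
  1: x = 0.237, y = 0.495
  2: x = 0.330, y = 0.436
  3: x = 0.433, y = 0.069

x_2 (drum 2) = 0.330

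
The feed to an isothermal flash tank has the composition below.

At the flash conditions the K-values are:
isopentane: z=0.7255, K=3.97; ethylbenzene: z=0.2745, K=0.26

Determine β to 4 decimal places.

β = 0.8880

Binary case is linear: z₁(K₁−1)(1+β(K₂−1)) + z₂(K₂−1)(1+β(K₁−1)) = 0
⇒ β = [z₁(K₁−1)+z₂(K₂−1)] / [−(K₁−1)(K₂−1)] = 1.95161/2.19780 = 0.8880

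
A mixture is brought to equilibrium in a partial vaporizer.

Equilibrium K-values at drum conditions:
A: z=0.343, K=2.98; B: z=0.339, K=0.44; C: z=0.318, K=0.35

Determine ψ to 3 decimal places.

ψ = 0.236

Material balance + equilibrium reduce to Σ zᵢ(Kᵢ−1)/(1+ψ(Kᵢ−1)) = 0.
Feasibility: ΣzᵢKᵢ = 1.283, Σzᵢ/Kᵢ = 1.794 — both > 1, two phases present.
Iterate (Newton) starting at ψ = 0.5:
  ψ = 0.500: g = -0.2286, g' = -0.840 → ψ = 0.228
  ψ = 0.228: g = 0.0079, g' = -0.964 → ψ = 0.236
Converged at ψ = 0.236.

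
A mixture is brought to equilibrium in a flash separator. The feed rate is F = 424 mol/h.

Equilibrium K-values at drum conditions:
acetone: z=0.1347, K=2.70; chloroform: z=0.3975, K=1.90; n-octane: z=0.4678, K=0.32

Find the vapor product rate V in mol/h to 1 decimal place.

Let ψ = V/F and solve Σ zᵢ(Kᵢ−1)/(1+ψ(Kᵢ−1)) = 0.
g(0) = ΣzᵢKᵢ − 1 = 0.2686 and g(1) = 1 − Σzᵢ/Kᵢ = -0.7210, so a root lies in (0, 1).
Newton iteration, ψ⁰ = 0.32:
  ψ = 0.3200: g = 0.01949, g' = -0.7107 → ψ = 0.3474
Converged at ψ = 0.3474.
Then V = ψ·F = 0.3474·424 = 147.3 mol/h and L = F − V = 276.7 mol/h.

V = 147.3 mol/h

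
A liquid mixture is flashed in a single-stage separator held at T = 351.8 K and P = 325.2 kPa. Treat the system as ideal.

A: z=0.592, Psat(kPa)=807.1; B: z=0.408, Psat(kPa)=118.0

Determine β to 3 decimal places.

β = 0.654

Raoult's law: Kᵢ = Pᵢˢᵃᵗ/P = Pᵢˢᵃᵗ/325.2.
  K_A = 807.1/325.2 = 2.48186, K_B = 118.0/325.2 = 0.36285
Material balance + equilibrium reduce to Σ zᵢ(Kᵢ−1)/(1+β(Kᵢ−1)) = 0.
g(0) = ΣzᵢKᵢ − 1 = 0.617 and g(1) = 1 − Σzᵢ/Kᵢ = -0.363, so a root lies in (0, 1).
Binary case is linear: z₁(K₁−1)(1+β(K₂−1)) + z₂(K₂−1)(1+β(K₁−1)) = 0
⇒ β = [z₁(K₁−1)+z₂(K₂−1)] / [−(K₁−1)(K₂−1)] = 0.6173/0.9442 = 0.654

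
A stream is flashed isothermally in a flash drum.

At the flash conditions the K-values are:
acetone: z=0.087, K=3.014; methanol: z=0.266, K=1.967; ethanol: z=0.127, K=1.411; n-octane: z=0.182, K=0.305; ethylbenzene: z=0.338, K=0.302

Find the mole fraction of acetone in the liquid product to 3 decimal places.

x_acetone = 0.066

Let ψ = V/F and solve Σ zᵢ(Kᵢ−1)/(1+ψ(Kᵢ−1)) = 0.
g(0) = ΣzᵢKᵢ − 1 = 0.122 and g(1) = 1 − Σzᵢ/Kᵢ = -0.970, so a root lies in (0, 1).
Newton iteration, ψ⁰ = 0.5:
  ψ = 0.500: g = -0.2523, g' = -0.810 → ψ = 0.189
  ψ = 0.189: g = -0.0244, g' = -0.717 → ψ = 0.155
Converged at ψ = 0.155.
Compositions from xᵢ = zᵢ/(1+ψ(Kᵢ−1)), yᵢ = Kᵢxᵢ:
  acetone: x = 0.066, y = 0.200
  methanol: x = 0.231, y = 0.455
  ethanol: x = 0.119, y = 0.168
  n-octane: x = 0.204, y = 0.062
  ethylbenzene: x = 0.379, y = 0.114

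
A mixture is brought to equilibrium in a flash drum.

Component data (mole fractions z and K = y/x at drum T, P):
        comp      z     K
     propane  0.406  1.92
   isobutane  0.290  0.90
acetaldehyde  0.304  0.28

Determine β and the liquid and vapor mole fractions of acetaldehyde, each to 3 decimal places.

Let β = V/F and solve Σ zᵢ(Kᵢ−1)/(1+β(Kᵢ−1)) = 0.
Feasibility: ΣzᵢKᵢ = 1.126, Σzᵢ/Kᵢ = 1.619 — both > 1, two phases present.
Newton–Raphson from β = 0.63:
  β = 0.630: g = -0.1951, g' = -0.669 → β = 0.338
  β = 0.338: g = -0.0345, g' = -0.478 → β = 0.266
  β = 0.266: g = -0.0005, g' = -0.466 → β = 0.265
Converged at β = 0.265.
Compositions from xᵢ = zᵢ/(1+β(Kᵢ−1)), yᵢ = Kᵢxᵢ:
  propane: x = 0.326, y = 0.627
  isobutane: x = 0.298, y = 0.268
  acetaldehyde: x = 0.376, y = 0.105

β = 0.265, x_acetaldehyde = 0.376, y_acetaldehyde = 0.105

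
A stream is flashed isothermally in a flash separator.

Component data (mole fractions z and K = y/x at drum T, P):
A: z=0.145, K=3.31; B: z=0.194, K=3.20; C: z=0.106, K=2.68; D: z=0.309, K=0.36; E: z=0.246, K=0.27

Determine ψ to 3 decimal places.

Let ψ = V/F and solve Σ zᵢ(Kᵢ−1)/(1+ψ(Kᵢ−1)) = 0.
g(0) = ΣzᵢKᵢ − 1 = 0.562 and g(1) = 1 − Σzᵢ/Kᵢ = -0.913, so a root lies in (0, 1).
Newton–Raphson from ψ = 0.5:
  ψ = 0.500: g = -0.1182, g' = -1.067 → ψ = 0.389
Converged at ψ = 0.389.

ψ = 0.389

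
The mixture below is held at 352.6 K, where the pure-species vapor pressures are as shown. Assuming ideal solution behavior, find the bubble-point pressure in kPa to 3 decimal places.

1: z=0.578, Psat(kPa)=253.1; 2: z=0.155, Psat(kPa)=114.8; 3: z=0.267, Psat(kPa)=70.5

Pbub = 182.909 kPa

At the bubble point ψ → 0, so ΣzᵢKᵢ = 1 with Kᵢ = Pᵢˢᵃᵗ/P ⇒ P = ΣzᵢPᵢˢᵃᵗ.
P = 0.578·253.1 + 0.155·114.8 + 0.267·70.5 = 182.909 kPa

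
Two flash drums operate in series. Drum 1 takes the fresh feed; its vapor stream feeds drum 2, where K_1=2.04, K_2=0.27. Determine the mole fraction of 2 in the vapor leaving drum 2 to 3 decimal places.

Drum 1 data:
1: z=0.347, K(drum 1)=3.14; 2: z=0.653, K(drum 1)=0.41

y_2 (drum 2) = 0.159

Drum 1:
Let ψ₁ = V/F and solve Σ zᵢ(Kᵢ−1)/(1+ψ₁(Kᵢ−1)) = 0.
g(0) = ΣzᵢKᵢ − 1 = 0.357 and g(1) = 1 − Σzᵢ/Kᵢ = -0.703, so a root lies in (0, 1).
Binary case is linear: z₁(K₁−1)(1+ψ₁(K₂−1)) + z₂(K₂−1)(1+ψ₁(K₁−1)) = 0
⇒ ψ₁ = [z₁(K₁−1)+z₂(K₂−1)] / [−(K₁−1)(K₂−1)] = 0.3573/1.2626 = 0.283
Drum-1 compositions:
  1: x = 0.216, y = 0.679
  2: x = 0.784, y = 0.321
Drum-2 feed = drum-1 vapor: z₂ = (0.6786, 0.3214).
Drum 2:
Material balance + equilibrium reduce to Σ zᵢ(Kᵢ−1)/(1+ψ₂(Kᵢ−1)) = 0.
Check two-phase: ΣzᵢKᵢ = 1.471 > 1 and Σzᵢ/Kᵢ = 1.523 > 1, so g(0) = 0.471 > 0 and g(1) = -0.523 < 0.
Newton–Raphson from ψ₂ = 0.35:
  ψ₂ = 0.350: g = 0.2023, g' = -0.704 → ψ₂ = 0.638
  ψ₂ = 0.638: g = -0.0145, g' = -0.865 → ψ₂ = 0.621
Converged at ψ₂ = 0.621.
  1: x = 0.412, y = 0.841
  2: x = 0.588, y = 0.159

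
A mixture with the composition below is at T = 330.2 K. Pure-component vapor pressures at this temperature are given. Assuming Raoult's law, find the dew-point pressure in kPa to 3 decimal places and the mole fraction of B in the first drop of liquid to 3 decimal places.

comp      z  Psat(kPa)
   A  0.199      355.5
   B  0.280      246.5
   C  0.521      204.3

At the dew point ψ → 1, so Σzᵢ/Kᵢ = 1 with Kᵢ = Pᵢˢᵃᵗ/P ⇒ 1/P = Σzᵢ/Pᵢˢᵃᵗ.
1/P = 0.199/355.5 + 0.280/246.5 + 0.521/204.3 = 0.004246 ⇒ P = 235.524 kPa
xᵢ = zᵢP/Pᵢˢᵃᵗ ⇒ x_B = 0.280·235.524/246.5 = 0.268

Pdew = 235.524 kPa, x_B = 0.268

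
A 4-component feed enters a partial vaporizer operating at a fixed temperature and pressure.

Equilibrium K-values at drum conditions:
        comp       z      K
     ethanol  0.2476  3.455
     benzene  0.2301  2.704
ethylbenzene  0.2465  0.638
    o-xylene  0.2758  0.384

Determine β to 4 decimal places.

Material balance + equilibrium reduce to Σ zᵢ(Kᵢ−1)/(1+β(Kᵢ−1)) = 0.
Check two-phase: ΣzᵢKᵢ = 1.7408 > 1 and Σzᵢ/Kᵢ = 1.2614 > 1, so g(0) = 0.7408 > 0 and g(1) = -0.2614 < 0.
Newton–Raphson from β = 0.5:
  β = 0.5000: g = 0.13014, g' = -0.7623 → β = 0.6707
  β = 0.6707: g = 0.00529, g' = -0.7188 → β = 0.6781
Converged at β = 0.6781.

β = 0.6781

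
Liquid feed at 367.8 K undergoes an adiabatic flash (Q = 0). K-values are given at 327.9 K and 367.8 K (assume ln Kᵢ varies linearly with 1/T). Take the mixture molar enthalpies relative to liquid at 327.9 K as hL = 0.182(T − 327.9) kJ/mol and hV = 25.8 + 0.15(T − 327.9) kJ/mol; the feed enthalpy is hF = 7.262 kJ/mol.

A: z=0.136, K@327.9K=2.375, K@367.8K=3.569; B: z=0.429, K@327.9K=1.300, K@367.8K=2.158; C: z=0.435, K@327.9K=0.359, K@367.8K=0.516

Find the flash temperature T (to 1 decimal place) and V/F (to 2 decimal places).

T = 334.0 K, V/F = 0.24

Adiabatic flash: solve Rachford–Rice at each trial T, then check hF = ψ·hV(T) + (1−ψ)·hL(T).
  T = 327.9 K: K = (2.375, 1.300, 0.359), RR gives ψ = 0.081, H_out = 2.078 kJ/mol
  T = 367.8 K: K = (3.569, 2.158, 0.516), RR gives ψ = 0.855, H_out = 28.218 kJ/mol
  T = 347.9 K: K = (2.947, 1.701, 0.435), RR gives ψ = 0.528, H_out = 16.913 kJ/mol
  T = 337.9 K: K = (2.654, 1.493, 0.396), RR gives ψ = 0.329, H_out = 10.199 kJ/mol
  T = 332.9 K: K = (2.513, 1.394, 0.377), RR gives ψ = 0.212, H_out = 6.345 kJ/mol
  T = 335.4 K: K = (2.583, 1.443, 0.387), RR gives ψ = 0.272, H_out = 8.321 kJ/mol
  T = 334.1 K: K = (2.546, 1.418, 0.382), RR gives ψ = 0.241, H_out = 7.306 kJ/mol
Linear interpolation between T = 332.9 (H_out = 6.345) and T = 334.1 (H_out = 7.306) on hF = 7.262 gives T ≈ 334.0 K, at which ψ = 0.24.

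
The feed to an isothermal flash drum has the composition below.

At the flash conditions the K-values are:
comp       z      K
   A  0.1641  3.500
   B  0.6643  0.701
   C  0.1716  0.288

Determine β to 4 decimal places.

Let β = V/F and solve Σ zᵢ(Kᵢ−1)/(1+β(Kᵢ−1)) = 0.
g(0) = ΣzᵢKᵢ − 1 = 0.0894 and g(1) = 1 − Σzᵢ/Kᵢ = -0.5904, so a root lies in (0, 1).
Newton–Raphson from β = 0.5:
  β = 0.5000: g = -0.24093, g' = -0.4944 → β = 0.0127
  β = 0.0127: g = 0.07491, g' = -1.1117 → β = 0.0801
  β = 0.0801: g = 0.00872, g' = -0.8721 → β = 0.0901
  β = 0.0901: g = 0.00014, g' = -0.8452 → β = 0.0903
Converged at β = 0.0903.

β = 0.0903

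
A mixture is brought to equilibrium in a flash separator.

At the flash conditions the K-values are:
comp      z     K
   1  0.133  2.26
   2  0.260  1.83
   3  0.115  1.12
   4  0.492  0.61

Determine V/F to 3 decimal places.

Rachford–Rice: g(V/F) = Σ zᵢ(Kᵢ−1)/(1+V/F(Kᵢ−1)) = 0.
Check two-phase: ΣzᵢKᵢ = 1.205 > 1 and Σzᵢ/Kᵢ = 1.110 > 1, so g(0) = 0.205 > 0 and g(1) = -0.110 < 0.
Newton–Raphson from V/F = 0.4:
  V/F = 0.400: g = 0.0593, g' = -0.301 → V/F = 0.597
  V/F = 0.597: g = 0.0027, g' = -0.277 → V/F = 0.607
Converged at V/F = 0.607.

V/F = 0.607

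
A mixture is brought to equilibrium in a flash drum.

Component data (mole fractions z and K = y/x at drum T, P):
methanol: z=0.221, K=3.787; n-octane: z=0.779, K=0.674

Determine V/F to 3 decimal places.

V/F = 0.398

Rachford–Rice: g(V/F) = Σ zᵢ(Kᵢ−1)/(1+V/F(Kᵢ−1)) = 0.
Check two-phase: ΣzᵢKᵢ = 1.362 > 1 and Σzᵢ/Kᵢ = 1.214 > 1, so g(0) = 0.362 > 0 and g(1) = -0.214 < 0.
Binary case is linear: z₁(K₁−1)(1+V/F(K₂−1)) + z₂(K₂−1)(1+V/F(K₁−1)) = 0
⇒ V/F = [z₁(K₁−1)+z₂(K₂−1)] / [−(K₁−1)(K₂−1)] = 0.3620/0.9086 = 0.398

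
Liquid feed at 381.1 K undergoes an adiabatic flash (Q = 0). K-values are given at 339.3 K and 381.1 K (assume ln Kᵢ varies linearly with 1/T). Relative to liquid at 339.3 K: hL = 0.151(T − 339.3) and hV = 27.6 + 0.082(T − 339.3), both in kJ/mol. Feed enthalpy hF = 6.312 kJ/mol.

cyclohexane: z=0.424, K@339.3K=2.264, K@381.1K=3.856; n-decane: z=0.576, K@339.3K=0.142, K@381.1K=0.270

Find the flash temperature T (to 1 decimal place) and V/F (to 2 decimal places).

T = 351.3 K, V/F = 0.17

Adiabatic flash: solve Rachford–Rice at each trial T, then check hF = ψ·hV(T) + (1−ψ)·hL(T).
  T = 339.3 K: K = (2.264, 0.142), RR gives ψ = 0.038, H_out = 1.062 kJ/mol
  T = 381.1 K: K = (3.856, 0.270), RR gives ψ = 0.379, H_out = 15.683 kJ/mol
  T = 360.2 K: K = (3.001, 0.199), RR gives ψ = 0.242, H_out = 9.480 kJ/mol
  T = 349.8 K: K = (2.619, 0.169), RR gives ψ = 0.155, H_out = 5.743 kJ/mol
  T = 355.0 K: K = (2.806, 0.184), RR gives ψ = 0.201, H_out = 7.693 kJ/mol
  T = 352.4 K: K = (2.712, 0.177), RR gives ψ = 0.178, H_out = 6.741 kJ/mol
  T = 351.1 K: K = (2.665, 0.173), RR gives ψ = 0.167, H_out = 6.248 kJ/mol
Linear interpolation between T = 351.1 (H_out = 6.248) and T = 352.4 (H_out = 6.741) on hF = 6.312 gives T ≈ 351.3 K, at which ψ = 0.17.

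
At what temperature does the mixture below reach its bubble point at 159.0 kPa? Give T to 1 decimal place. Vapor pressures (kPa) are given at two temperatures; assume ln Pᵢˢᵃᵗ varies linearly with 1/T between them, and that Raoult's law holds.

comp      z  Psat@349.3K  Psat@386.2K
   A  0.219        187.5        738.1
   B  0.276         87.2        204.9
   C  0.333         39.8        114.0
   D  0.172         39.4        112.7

T = 368.2 K

Bubble-point temperature: ΣzᵢPᵢˢᵃᵗ(T) = P. Interpolate ln Pᵢˢᵃᵗ = aᵢ + bᵢ/T.
  T = 349.3 K: ΣzᵢPᵢˢᵃᵗ = 85.16 kPa
  T = 386.2 K: ΣzᵢPᵢˢᵃᵗ = 275.54 kPa
  T = 367.8 K: ΣzᵢPᵢˢᵃᵗ = 157.06 kPa
  T = 377.0 K: ΣzᵢPᵢˢᵃᵗ = 209.18 kPa
  T = 372.4 K: ΣzᵢPᵢˢᵃᵗ = 181.51 kPa
  T = 370.1 K: ΣzᵢPᵢˢᵃᵗ = 168.91 kPa
Interpolating between 367.8 K and 370.1 K gives T ≈ 368.2 K.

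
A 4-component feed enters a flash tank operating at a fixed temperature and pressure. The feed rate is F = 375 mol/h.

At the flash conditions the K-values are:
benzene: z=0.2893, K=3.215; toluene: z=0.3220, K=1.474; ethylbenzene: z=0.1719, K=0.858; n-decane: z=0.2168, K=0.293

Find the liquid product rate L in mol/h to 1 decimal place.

Rachford–Rice: g(ψ) = Σ zᵢ(Kᵢ−1)/(1+ψ(Kᵢ−1)) = 0.
Feasibility: ΣzᵢKᵢ = 1.6157, Σzᵢ/Kᵢ = 1.2487 — both > 1, two phases present.
Newton–Raphson from ψ = 0.38:
  ψ = 0.3800: g = 0.24189, g' = -0.6769 → ψ = 0.7373
  ψ = 0.7373: g = 0.00899, g' = -0.7217 → ψ = 0.7498
  ψ = 0.7498: g = -0.00008, g' = -0.7350 → ψ = 0.7497
Converged at ψ = 0.7497.
Then V = ψ·F = 0.7497·375 = 281.1 mol/h and L = F − V = 93.9 mol/h.

L = 93.9 mol/h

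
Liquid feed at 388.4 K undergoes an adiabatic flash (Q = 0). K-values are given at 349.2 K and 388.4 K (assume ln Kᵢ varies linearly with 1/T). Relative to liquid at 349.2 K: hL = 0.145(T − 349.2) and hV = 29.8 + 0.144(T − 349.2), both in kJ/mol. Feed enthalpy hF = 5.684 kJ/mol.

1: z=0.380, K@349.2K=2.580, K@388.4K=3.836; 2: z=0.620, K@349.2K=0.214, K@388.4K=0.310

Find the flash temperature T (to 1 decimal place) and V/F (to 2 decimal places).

Adiabatic flash: solve Rachford–Rice at each trial T, then check hF = ψ·hV(T) + (1−ψ)·hL(T).
  T = 349.2 K: K = (2.580, 0.214), RR gives ψ = 0.091, H_out = 2.713 kJ/mol
  T = 388.4 K: K = (3.836, 0.310), RR gives ψ = 0.332, H_out = 15.568 kJ/mol
  T = 368.8 K: K = (3.179, 0.260), RR gives ψ = 0.229, H_out = 9.664 kJ/mol
  T = 359.0 K: K = (2.872, 0.237), RR gives ψ = 0.167, H_out = 6.384 kJ/mol
  T = 354.1 K: K = (2.724, 0.225), RR gives ψ = 0.131, H_out = 4.609 kJ/mol
  T = 356.6 K: K = (2.799, 0.231), RR gives ψ = 0.150, H_out = 5.528 kJ/mol
Linear interpolation between T = 356.6 (H_out = 5.528) and T = 359.0 (H_out = 6.384) on hF = 5.684 gives T ≈ 357.0 K, at which ψ = 0.15.

T = 357.0 K, V/F = 0.15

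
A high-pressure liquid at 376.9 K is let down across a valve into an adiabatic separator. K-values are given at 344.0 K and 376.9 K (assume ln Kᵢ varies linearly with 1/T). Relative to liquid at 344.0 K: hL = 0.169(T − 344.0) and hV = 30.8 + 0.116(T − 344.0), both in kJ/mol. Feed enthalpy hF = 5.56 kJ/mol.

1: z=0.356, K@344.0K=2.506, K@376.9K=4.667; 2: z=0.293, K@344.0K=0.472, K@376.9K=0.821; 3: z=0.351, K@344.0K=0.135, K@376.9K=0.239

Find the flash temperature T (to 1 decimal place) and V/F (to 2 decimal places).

Adiabatic flash: solve Rachford–Rice at each trial T, then check hF = ψ·hV(T) + (1−ψ)·hL(T).
  T = 344.0 K: K = (2.506, 0.472, 0.135), RR gives ψ = 0.071, H_out = 2.191 kJ/mol
  T = 376.9 K: K = (4.667, 0.821, 0.239), RR gives ψ = 0.475, H_out = 19.374 kJ/mol
  T = 360.4 K: K = (3.465, 0.630, 0.182), RR gives ψ = 0.302, H_out = 11.800 kJ/mol
  T = 352.2 K: K = (2.958, 0.547, 0.157), RR gives ψ = 0.199, H_out = 7.438 kJ/mol
  T = 348.1 K: K = (2.725, 0.509, 0.146), RR gives ψ = 0.140, H_out = 4.962 kJ/mol
  T = 350.1 K: K = (2.837, 0.527, 0.151), RR gives ψ = 0.170, H_out = 6.201 kJ/mol
Linear interpolation between T = 348.1 (H_out = 4.962) and T = 350.1 (H_out = 6.201) on hF = 5.56 gives T ≈ 349.1 K, at which ψ = 0.15.

T = 349.1 K, V/F = 0.15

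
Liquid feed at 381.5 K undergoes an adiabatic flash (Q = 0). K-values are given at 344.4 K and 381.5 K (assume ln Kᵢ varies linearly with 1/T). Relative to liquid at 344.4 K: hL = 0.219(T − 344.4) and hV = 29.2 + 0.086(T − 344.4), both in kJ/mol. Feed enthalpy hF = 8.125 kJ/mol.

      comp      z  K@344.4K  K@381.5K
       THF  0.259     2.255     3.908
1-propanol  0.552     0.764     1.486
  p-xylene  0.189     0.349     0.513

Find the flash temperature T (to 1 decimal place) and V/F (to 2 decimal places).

Adiabatic flash: solve Rachford–Rice at each trial T, then check hF = ψ·hV(T) + (1−ψ)·hL(T).
  T = 344.4 K: K = (2.255, 0.764, 0.349), RR gives ψ = 0.155, H_out = 4.529 kJ/mol
  T = 381.5 K: K = (3.908, 1.486, 0.513), RR gives ψ = 1.000, H_out = 32.391 kJ/mol
  T = 362.9 K: K = (3.008, 1.083, 0.427), RR gives ψ = 0.911, H_out = 28.401 kJ/mol
  T = 353.6 K: K = (2.612, 0.913, 0.387), RR gives ψ = 0.539, H_out = 17.084 kJ/mol
  T = 349.0 K: K = (2.429, 0.836, 0.368), RR gives ψ = 0.343, H_out = 10.810 kJ/mol
  T = 346.7 K: K = (2.341, 0.799, 0.358), RR gives ψ = 0.248, H_out = 7.665 kJ/mol
Linear interpolation between T = 346.7 (H_out = 7.665) and T = 349.0 (H_out = 10.810) on hF = 8.125 gives T ≈ 347.0 K, at which ψ = 0.26.

T = 347.0 K, V/F = 0.26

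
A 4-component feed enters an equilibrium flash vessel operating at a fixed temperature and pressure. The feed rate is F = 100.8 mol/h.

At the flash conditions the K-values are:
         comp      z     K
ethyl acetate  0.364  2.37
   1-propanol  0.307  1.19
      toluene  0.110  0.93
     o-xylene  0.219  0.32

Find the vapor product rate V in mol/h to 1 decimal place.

Material balance + equilibrium reduce to Σ zᵢ(Kᵢ−1)/(1+V/F(Kᵢ−1)) = 0.
Check two-phase: ΣzᵢKᵢ = 1.400 > 1 and Σzᵢ/Kᵢ = 1.214 > 1, so g(0) = 0.400 > 0 and g(1) = -0.214 < 0.
Newton–Raphson from V/F = 0.5:
  V/F = 0.500: g = 0.1156, g' = -0.483 → V/F = 0.739
  V/F = 0.739: g = -0.0087, g' = -0.587 → V/F = 0.724
Converged at V/F = 0.724.
Then V = V/F·F = 0.7243·100.8 = 73.0 mol/h and L = F − V = 27.8 mol/h.

V = 73.0 mol/h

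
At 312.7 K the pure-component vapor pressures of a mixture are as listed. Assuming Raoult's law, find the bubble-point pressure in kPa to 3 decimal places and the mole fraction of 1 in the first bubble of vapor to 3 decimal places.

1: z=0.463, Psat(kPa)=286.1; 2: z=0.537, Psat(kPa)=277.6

At the bubble point ψ → 0, so ΣzᵢKᵢ = 1 with Kᵢ = Pᵢˢᵃᵗ/P ⇒ P = ΣzᵢPᵢˢᵃᵗ.
P = 0.463·286.1 + 0.537·277.6 = 281.536 kPa
yᵢ = zᵢPᵢˢᵃᵗ/P ⇒ y_1 = 0.463·286.1/281.536 = 0.471

Pbub = 281.536 kPa, y_1 = 0.471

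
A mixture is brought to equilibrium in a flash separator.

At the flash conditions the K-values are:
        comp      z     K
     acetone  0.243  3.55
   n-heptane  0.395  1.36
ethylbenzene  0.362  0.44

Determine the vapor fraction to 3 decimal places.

Material balance + equilibrium reduce to Σ zᵢ(Kᵢ−1)/(1+ψ(Kᵢ−1)) = 0.
g(0) = ΣzᵢKᵢ − 1 = 0.559 and g(1) = 1 − Σzᵢ/Kᵢ = -0.182, so a root lies in (0, 1).
Newton iteration, ψ⁰ = 0.5:
  ψ = 0.500: g = 0.1113, g' = -0.561 → ψ = 0.698
  ψ = 0.698: g = 0.0035, g' = -0.543 → ψ = 0.705
Converged at ψ = 0.705.

ψ = 0.705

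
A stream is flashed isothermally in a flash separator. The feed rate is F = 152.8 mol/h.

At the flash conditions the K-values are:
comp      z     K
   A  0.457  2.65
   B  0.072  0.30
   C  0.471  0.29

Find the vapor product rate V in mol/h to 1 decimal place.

Material balance + equilibrium reduce to Σ zᵢ(Kᵢ−1)/(1+V/F(Kᵢ−1)) = 0.
g(0) = ΣzᵢKᵢ − 1 = 0.369 and g(1) = 1 − Σzᵢ/Kᵢ = -1.037, so a root lies in (0, 1).
Newton–Raphson from V/F = 0.52:
  V/F = 0.520: g = -0.2035, g' = -1.044 → V/F = 0.325
  V/F = 0.325: g = -0.0092, g' = -0.988 → V/F = 0.316
Converged at V/F = 0.316.
Then V = V/F·F = 0.3158·152.8 = 48.2 mol/h and L = F − V = 104.6 mol/h.

V = 48.2 mol/h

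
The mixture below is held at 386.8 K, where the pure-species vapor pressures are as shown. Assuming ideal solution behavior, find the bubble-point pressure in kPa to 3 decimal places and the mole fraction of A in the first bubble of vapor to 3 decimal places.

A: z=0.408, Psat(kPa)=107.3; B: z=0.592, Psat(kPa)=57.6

Pbub = 77.878 kPa, y_A = 0.562

At the bubble point ψ → 0, so ΣzᵢKᵢ = 1 with Kᵢ = Pᵢˢᵃᵗ/P ⇒ P = ΣzᵢPᵢˢᵃᵗ.
P = 0.408·107.3 + 0.592·57.6 = 77.878 kPa
yᵢ = zᵢPᵢˢᵃᵗ/P ⇒ y_A = 0.408·107.3/77.878 = 0.562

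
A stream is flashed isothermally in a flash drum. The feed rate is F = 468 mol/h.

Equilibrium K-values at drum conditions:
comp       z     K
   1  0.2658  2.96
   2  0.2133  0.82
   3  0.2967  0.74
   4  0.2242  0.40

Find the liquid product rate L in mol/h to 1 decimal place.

Rachford–Rice: g(ψ) = Σ zᵢ(Kᵢ−1)/(1+ψ(Kᵢ−1)) = 0.
Feasibility: ΣzᵢKᵢ = 1.2709, Σzᵢ/Kᵢ = 1.3114 — both > 1, two phases present.
Newton iteration, ψ⁰ = 0.46:
  ψ = 0.4600: g = -0.04132, g' = -0.4704 → ψ = 0.3722
  ψ = 0.3722: g = 0.00148, g' = -0.5077 → ψ = 0.3751
Converged at ψ = 0.3751.
Then V = ψ·F = 0.3751·468 = 175.5 mol/h and L = F − V = 292.5 mol/h.

L = 292.5 mol/h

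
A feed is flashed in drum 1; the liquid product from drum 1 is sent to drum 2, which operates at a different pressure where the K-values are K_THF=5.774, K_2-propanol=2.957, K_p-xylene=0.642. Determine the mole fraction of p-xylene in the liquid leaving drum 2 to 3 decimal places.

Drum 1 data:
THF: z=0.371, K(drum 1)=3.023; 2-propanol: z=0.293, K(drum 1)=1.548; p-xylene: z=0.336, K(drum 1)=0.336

Drum 1:
Iterate (Newton) starting at ψ₁ = 0.5:
  ψ₁ = 0.500: g = 0.1652, g' = -0.761 → ψ₁ = 0.717
  ψ₁ = 0.717: g = -0.0042, g' = -0.838 → ψ₁ = 0.712
Converged at ψ₁ = 0.712.
Drum-1 compositions:
  THF: x = 0.152, y = 0.460
  2-propanol: x = 0.211, y = 0.326
  p-xylene: x = 0.637, y = 0.214
Drum-2 feed = drum-1 liquid: z₂ = (0.1520, 0.2108, 0.6372).
Drum 2:
Material balance + equilibrium reduce to Σ zᵢ(Kᵢ−1)/(1+ψ₂(Kᵢ−1)) = 0.
Check two-phase: ΣzᵢKᵢ = 1.910 > 1 and Σzᵢ/Kᵢ = 1.090 > 1, so g(0) = 0.910 > 0 and g(1) = -0.090 < 0.
Newton iteration, ψ₂⁰ = 0.67:
  ψ₂ = 0.670: g = 0.0513, g' = -0.489 → ψ₂ = 0.775
  ψ₂ = 0.775: g = 0.0027, g' = -0.441 → ψ₂ = 0.781
Converged at ψ₂ = 0.781.
  THF: x = 0.032, y = 0.186
  2-propanol: x = 0.083, y = 0.247
  p-xylene: x = 0.884, y = 0.568

x_p-xylene (drum 2) = 0.884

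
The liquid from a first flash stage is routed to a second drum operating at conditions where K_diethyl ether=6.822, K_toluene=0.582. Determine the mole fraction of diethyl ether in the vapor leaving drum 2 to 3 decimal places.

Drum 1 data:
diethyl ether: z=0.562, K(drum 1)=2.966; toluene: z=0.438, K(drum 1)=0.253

y_diethyl ether (drum 2) = 0.457

Drum 1:
Let ψ₁ = V/F and solve Σ zᵢ(Kᵢ−1)/(1+ψ₁(Kᵢ−1)) = 0.
g(0) = ΣzᵢKᵢ − 1 = 0.778 and g(1) = 1 − Σzᵢ/Kᵢ = -0.921, so a root lies in (0, 1).
Iterate (Newton) starting at ψ₁ = 0.5:
  ψ₁ = 0.500: g = 0.0349, g' = -1.175 → ψ₁ = 0.530
Converged at ψ₁ = 0.530.
Drum-1 compositions:
  diethyl ether: x = 0.275, y = 0.817
  toluene: x = 0.725, y = 0.183
Drum-2 feed = drum-1 liquid: z₂ = (0.2753, 0.7247).
Drum 2:
Newton–Raphson from ψ₂ = 0.5:
  ψ₂ = 0.500: g = 0.0269, g' = -0.813 → ψ₂ = 0.533
  ψ₂ = 0.533: g = 0.0008, g' = -0.764 → ψ₂ = 0.534
Converged at ψ₂ = 0.534.
  diethyl ether: x = 0.067, y = 0.457
  toluene: x = 0.933, y = 0.543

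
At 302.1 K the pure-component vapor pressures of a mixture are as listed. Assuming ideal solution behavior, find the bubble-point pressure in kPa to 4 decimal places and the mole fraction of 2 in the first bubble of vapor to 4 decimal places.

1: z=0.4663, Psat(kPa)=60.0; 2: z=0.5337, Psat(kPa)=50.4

Pbub = 54.8765 kPa, y_2 = 0.4902

At the bubble point ψ → 0, so ΣzᵢKᵢ = 1 with Kᵢ = Pᵢˢᵃᵗ/P ⇒ P = ΣzᵢPᵢˢᵃᵗ.
P = 0.4663·60.0 + 0.5337·50.4 = 54.8765 kPa
yᵢ = zᵢPᵢˢᵃᵗ/P ⇒ y_2 = 0.5337·50.4/54.8765 = 0.4902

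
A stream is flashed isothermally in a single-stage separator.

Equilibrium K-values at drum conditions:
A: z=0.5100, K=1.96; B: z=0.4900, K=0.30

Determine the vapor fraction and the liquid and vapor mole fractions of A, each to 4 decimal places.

Binary case is linear: z₁(K₁−1)(1+ψ(K₂−1)) + z₂(K₂−1)(1+ψ(K₁−1)) = 0
⇒ ψ = [z₁(K₁−1)+z₂(K₂−1)] / [−(K₁−1)(K₂−1)] = 0.14660/0.67200 = 0.2182
Compositions from xᵢ = zᵢ/(1+ψ(Kᵢ−1)), yᵢ = Kᵢxᵢ:
  A: x = 0.4217, y = 0.8265
  B: x = 0.5783, y = 0.1735

ψ = 0.2182, x_A = 0.4217, y_A = 0.8265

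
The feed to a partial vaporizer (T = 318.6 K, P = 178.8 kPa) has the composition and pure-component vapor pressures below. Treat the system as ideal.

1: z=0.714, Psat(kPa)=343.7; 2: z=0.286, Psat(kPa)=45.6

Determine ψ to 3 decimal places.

ψ = 0.648

Raoult's law: Kᵢ = Pᵢˢᵃᵗ/P = Pᵢˢᵃᵗ/178.8.
  K_1 = 343.7/178.8 = 1.92226, K_2 = 45.6/178.8 = 0.25503
Material balance + equilibrium reduce to Σ zᵢ(Kᵢ−1)/(1+ψ(Kᵢ−1)) = 0.
Check two-phase: ΣzᵢKᵢ = 1.445 > 1 and Σzᵢ/Kᵢ = 1.493 > 1, so g(0) = 0.445 > 0 and g(1) = -0.493 < 0.
Newton–Raphson from ψ = 0.5:
  ψ = 0.500: g = 0.1111, g' = -0.688 → ψ = 0.662
  ψ = 0.662: g = -0.0112, g' = -0.851 → ψ = 0.648
Converged at ψ = 0.648.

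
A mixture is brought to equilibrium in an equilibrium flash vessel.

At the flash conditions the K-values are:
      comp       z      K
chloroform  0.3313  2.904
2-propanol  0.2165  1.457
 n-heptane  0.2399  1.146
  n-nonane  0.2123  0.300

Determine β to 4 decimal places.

Iterate (Newton) starting at β = 0.5:
  β = 0.5000: g = 0.20770, g' = -0.5958 → β = 0.8486
  β = 0.8486: g = -0.02244, g' = -0.8342 → β = 0.8217
  β = 0.8217: g = -0.00065, g' = -0.7870 → β = 0.8209
Converged at β = 0.8209.

β = 0.8209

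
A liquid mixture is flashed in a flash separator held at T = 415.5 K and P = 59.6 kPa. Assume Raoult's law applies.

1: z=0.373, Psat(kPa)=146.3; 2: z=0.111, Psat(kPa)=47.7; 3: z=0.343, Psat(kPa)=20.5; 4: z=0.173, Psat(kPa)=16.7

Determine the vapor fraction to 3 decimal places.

Raoult's law: Kᵢ = Pᵢˢᵃᵗ/P = Pᵢˢᵃᵗ/59.6.
  K_1 = 146.3/59.6 = 2.45470, K_2 = 47.7/59.6 = 0.80034, K_3 = 20.5/59.6 = 0.34396, K_4 = 16.7/59.6 = 0.28020
Material balance + equilibrium reduce to Σ zᵢ(Kᵢ−1)/(1+ψ(Kᵢ−1)) = 0.
Check two-phase: ΣzᵢKᵢ = 1.171 > 1 and Σzᵢ/Kᵢ = 1.905 > 1, so g(0) = 0.171 > 0 and g(1) = -0.905 < 0.
Newton iteration, ψ⁰ = 0.5:
  ψ = 0.500: g = -0.2399, g' = -0.816 → ψ = 0.206
  ψ = 0.206: g = -0.0119, g' = -0.793 → ψ = 0.191
Converged at ψ = 0.191.

ψ = 0.191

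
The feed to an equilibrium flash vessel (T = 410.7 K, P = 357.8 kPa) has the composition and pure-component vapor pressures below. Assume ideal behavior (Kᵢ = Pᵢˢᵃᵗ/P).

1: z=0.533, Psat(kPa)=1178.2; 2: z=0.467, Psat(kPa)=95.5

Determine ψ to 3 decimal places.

ψ = 0.523

Raoult's law: Kᵢ = Pᵢˢᵃᵗ/P = Pᵢˢᵃᵗ/357.8.
  K_1 = 1178.2/357.8 = 3.29290, K_2 = 95.5/357.8 = 0.26691
Material balance + equilibrium reduce to Σ zᵢ(Kᵢ−1)/(1+ψ(Kᵢ−1)) = 0.
g(0) = ΣzᵢKᵢ − 1 = 0.880 and g(1) = 1 − Σzᵢ/Kᵢ = -0.912, so a root lies in (0, 1).
Binary case is linear: z₁(K₁−1)(1+ψ(K₂−1)) + z₂(K₂−1)(1+ψ(K₁−1)) = 0
⇒ ψ = [z₁(K₁−1)+z₂(K₂−1)] / [−(K₁−1)(K₂−1)] = 0.8798/1.6809 = 0.523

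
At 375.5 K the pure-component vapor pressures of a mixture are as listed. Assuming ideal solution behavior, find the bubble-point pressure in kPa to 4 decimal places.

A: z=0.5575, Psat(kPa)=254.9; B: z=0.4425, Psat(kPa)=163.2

Pbub = 214.3227 kPa

At the bubble point ψ → 0, so ΣzᵢKᵢ = 1 with Kᵢ = Pᵢˢᵃᵗ/P ⇒ P = ΣzᵢPᵢˢᵃᵗ.
P = 0.5575·254.9 + 0.4425·163.2 = 214.3227 kPa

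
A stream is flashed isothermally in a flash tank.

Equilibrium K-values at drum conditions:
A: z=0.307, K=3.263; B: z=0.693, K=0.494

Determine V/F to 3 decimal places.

Material balance + equilibrium reduce to Σ zᵢ(Kᵢ−1)/(1+V/F(Kᵢ−1)) = 0.
Feasibility: ΣzᵢKᵢ = 1.344, Σzᵢ/Kᵢ = 1.497 — both > 1, two phases present.
Binary case is linear: z₁(K₁−1)(1+V/F(K₂−1)) + z₂(K₂−1)(1+V/F(K₁−1)) = 0
⇒ V/F = [z₁(K₁−1)+z₂(K₂−1)] / [−(K₁−1)(K₂−1)] = 0.3441/1.1451 = 0.300

V/F = 0.300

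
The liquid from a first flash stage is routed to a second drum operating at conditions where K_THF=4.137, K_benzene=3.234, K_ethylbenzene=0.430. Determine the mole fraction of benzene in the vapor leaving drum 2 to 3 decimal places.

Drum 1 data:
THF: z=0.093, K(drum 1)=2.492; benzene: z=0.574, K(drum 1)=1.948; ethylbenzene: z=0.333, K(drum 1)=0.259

Drum 1:
Rachford–Rice: g(ψ₁) = Σ zᵢ(Kᵢ−1)/(1+ψ₁(Kᵢ−1)) = 0.
g(0) = ΣzᵢKᵢ − 1 = 0.436 and g(1) = 1 − Σzᵢ/Kᵢ = -0.618, so a root lies in (0, 1).
Iterate (Newton) starting at ψ₁ = 0.5:
  ψ₁ = 0.500: g = 0.0567, g' = -0.767 → ψ₁ = 0.574
  ψ₁ = 0.574: g = -0.0022, g' = -0.830 → ψ₁ = 0.571
Converged at ψ₁ = 0.571.
Drum-1 compositions:
  THF: x = 0.050, y = 0.125
  benzene: x = 0.372, y = 0.725
  ethylbenzene: x = 0.577, y = 0.150
Drum-2 feed = drum-1 liquid: z₂ = (0.0502, 0.3723, 0.5774).
Drum 2:
Rachford–Rice: g(ψ₂) = Σ zᵢ(Kᵢ−1)/(1+ψ₂(Kᵢ−1)) = 0.
Feasibility: ΣzᵢKᵢ = 1.660, Σzᵢ/Kᵢ = 1.470 — both > 1, two phases present.
Newton–Raphson from ψ₂ = 0.48:
  ψ₂ = 0.480: g = 0.0111, g' = -0.867 → ψ₂ = 0.493
Converged at ψ₂ = 0.493.
  THF: x = 0.020, y = 0.082
  benzene: x = 0.177, y = 0.573
  ethylbenzene: x = 0.803, y = 0.345

y_benzene (drum 2) = 0.573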